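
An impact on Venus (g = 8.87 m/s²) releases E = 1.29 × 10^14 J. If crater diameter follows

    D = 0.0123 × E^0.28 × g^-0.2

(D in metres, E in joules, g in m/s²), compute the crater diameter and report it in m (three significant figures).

D ≈ 71.0 m

E^0.28 = (1.29 × 10^14)^0.28 = 8.932 × 10^3
g^-0.2 = 8.87^-0.2 = 0.6463
D = 0.0123 × 8.932 × 10^3 × 0.6463 = 71.00 m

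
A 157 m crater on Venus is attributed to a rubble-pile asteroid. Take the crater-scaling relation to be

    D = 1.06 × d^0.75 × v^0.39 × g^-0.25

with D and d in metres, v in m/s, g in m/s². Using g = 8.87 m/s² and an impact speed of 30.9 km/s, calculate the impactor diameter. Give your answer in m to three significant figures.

Rearranging for d: d = [D / (1.06 · 30900^0.39 · 8.87^-0.25)]^(1/0.75).
30900^0.39 = 56.37
8.87^-0.25 = 0.5795
Denominator = 1.06 × 56.37 × 0.5795 = 34.63
D / 34.63 = 157 / 34.63 = 4.534
d = 4.534^(1/0.75) = 4.534^1.3333 = 7.504 m

d ≈ 7.50 m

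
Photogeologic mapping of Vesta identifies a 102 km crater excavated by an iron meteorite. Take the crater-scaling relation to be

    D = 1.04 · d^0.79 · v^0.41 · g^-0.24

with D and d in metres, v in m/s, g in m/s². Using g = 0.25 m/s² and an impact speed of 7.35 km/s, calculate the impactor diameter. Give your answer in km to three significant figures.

d ≈ 13.5 km

Rearranging for d: d = [D / (1.04 · 7350^0.41 · 0.25^-0.24)]^(1/0.79).
D = 102000 m.
7350^0.41 = 38.47
0.25^-0.24 = 1.395
Denominator = 1.04 × 38.47 × 1.395 = 55.81
D / 55.81 = 102000 / 55.81 = 1828
d = 1828^(1/0.79) = 1828^1.2658 = 13459 m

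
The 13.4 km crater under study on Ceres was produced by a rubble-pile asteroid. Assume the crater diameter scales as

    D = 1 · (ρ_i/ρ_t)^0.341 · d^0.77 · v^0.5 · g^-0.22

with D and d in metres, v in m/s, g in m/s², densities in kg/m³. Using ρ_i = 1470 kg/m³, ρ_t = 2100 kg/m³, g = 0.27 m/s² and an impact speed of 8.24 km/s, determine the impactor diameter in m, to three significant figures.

Rearranging for d: d = [D / (1 · (1470/2100)^0.341 · 8240^0.5 · 0.27^-0.22)]^(1/0.77).
D = 13400 m.
(1470/2100)^0.341 = 0.8855
8240^0.5 = 90.77
0.27^-0.22 = 1.334
Denominator = 1 × 0.8855 × 90.77 × 1.334 = 107.2
D / 107.2 = 13400 / 107.2 = 125.0
d = 125.0^(1/0.77) = 125.0^1.2987 = 528.8 m

d ≈ 529 m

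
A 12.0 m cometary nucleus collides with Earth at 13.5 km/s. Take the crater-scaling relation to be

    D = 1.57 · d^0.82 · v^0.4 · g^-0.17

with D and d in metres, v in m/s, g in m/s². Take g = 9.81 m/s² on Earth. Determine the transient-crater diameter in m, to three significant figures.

In SI units: v = 13500 m/s.
d^0.82 = 12^0.82 = 7.672
v^0.4 = 13500^0.4 = 44.89
g^-0.17 = 9.81^-0.17 = 0.6783
D = 1.57 × 7.672 × 44.89 × 0.6783 = 366.8 m

D ≈ 367 m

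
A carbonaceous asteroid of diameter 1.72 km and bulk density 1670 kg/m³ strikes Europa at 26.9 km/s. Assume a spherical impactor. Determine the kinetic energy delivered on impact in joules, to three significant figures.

E ≈ 1.61 × 10^21 J

d = 1720 m; v = 26900 m/s.
Mass m = (π/6) ρ d³ = (π/6) × 1670 × (1720)³ = 4.449 × 10^12 kg
E = ½ m v² = 0.5 × 4.449 × 10^12 × (26900)² = 1.610 × 10^21 J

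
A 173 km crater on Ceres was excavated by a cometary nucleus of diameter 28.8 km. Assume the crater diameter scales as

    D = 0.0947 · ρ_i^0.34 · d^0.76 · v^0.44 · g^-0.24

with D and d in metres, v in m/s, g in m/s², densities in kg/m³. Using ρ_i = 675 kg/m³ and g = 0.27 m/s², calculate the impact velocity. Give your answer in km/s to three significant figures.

Rearranging for v: v = [D / (0.0947 · 675^0.34 · 28800^0.76 · 0.27^-0.24)]^(1/0.44).
D = 173000 m.
675^0.34 = 9.161
28800^0.76 = 2450
0.27^-0.24 = 1.369
Denominator = 0.0947 × 9.161 × 2450 × 1.369 = 2910
D / 2910 = 173000 / 2910 = 59.45
v = 59.45^(1/0.44) = 59.45^2.2727 = 10768 m/s

v ≈ 10.8 km/s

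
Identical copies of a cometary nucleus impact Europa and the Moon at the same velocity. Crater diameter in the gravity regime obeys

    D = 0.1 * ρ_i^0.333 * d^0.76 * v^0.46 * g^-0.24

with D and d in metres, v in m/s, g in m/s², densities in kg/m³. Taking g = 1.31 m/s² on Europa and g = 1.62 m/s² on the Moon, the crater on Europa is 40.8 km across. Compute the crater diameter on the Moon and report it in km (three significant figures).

D ≈ 38.8 km

All impactor-dependent factors cancel in the ratio, leaving D_Moon/D_Europa = (g_Moon/g_Europa)^-0.24.
(1.62/1.31)^-0.24 = 1.237^-0.24 = 0.9502
D_Moon = 0.9502 × 40.8 km = 38.8 km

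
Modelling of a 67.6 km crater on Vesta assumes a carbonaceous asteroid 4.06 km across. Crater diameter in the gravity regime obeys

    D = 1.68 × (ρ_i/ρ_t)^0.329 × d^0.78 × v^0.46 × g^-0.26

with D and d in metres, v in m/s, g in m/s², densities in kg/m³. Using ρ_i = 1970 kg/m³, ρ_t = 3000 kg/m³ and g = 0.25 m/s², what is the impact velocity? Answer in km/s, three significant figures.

v ≈ 4.80 km/s

Rearranging for v: v = [D / (1.68 · (1970/3000)^0.329 · 4060^0.78 · 0.25^-0.26)]^(1/0.46).
D = 67600 m.
(1970/3000)^0.329 = 0.8708
4060^0.78 = 652.6
0.25^-0.26 = 1.434
Denominator = 1.68 × 0.8708 × 652.6 × 1.434 = 1369
D / 1369 = 67600 / 1369 = 49.38
v = 49.38^(1/0.46) = 49.38^2.1739 = 4804 m/s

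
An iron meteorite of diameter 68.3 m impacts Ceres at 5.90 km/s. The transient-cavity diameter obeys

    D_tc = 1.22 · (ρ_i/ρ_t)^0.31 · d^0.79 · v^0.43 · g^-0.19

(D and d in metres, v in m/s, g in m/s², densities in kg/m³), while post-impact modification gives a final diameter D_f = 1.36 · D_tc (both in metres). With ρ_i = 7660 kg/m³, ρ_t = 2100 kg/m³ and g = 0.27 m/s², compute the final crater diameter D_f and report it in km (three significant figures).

v = 5900 m/s.
(ρ_i/ρ_t)^0.31 = (7660/2100)^0.31 = 1.494
d^0.79 = 68.3^0.79 = 28.13
v^0.43 = 5900^0.43 = 41.83
g^-0.19 = 0.27^-0.19 = 1.282
D_tc = 1.22 × 1.494 × 28.13 × 41.83 × 1.282 = 2750 m
D_f = 1.36 × 2750 = 3740 m
     = 3.740 km

D_f ≈ 3.74 km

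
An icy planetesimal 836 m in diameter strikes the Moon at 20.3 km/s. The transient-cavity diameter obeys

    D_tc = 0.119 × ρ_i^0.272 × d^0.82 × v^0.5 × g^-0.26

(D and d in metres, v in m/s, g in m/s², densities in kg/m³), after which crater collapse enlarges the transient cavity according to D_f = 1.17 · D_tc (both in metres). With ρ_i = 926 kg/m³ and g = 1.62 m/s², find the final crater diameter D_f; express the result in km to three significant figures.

v = 20300 m/s.
ρ_i^0.272 = 926^0.272 = 6.411
d^0.82 = 836^0.82 = 249.0
v^0.5 = 20300^0.5 = 142.5
g^-0.26 = 1.62^-0.26 = 0.8821
D_tc = 0.119 × 6.411 × 249.0 × 142.5 × 0.8821 = 23880 m
D_f = 1.17 × 23880 = 27940 m
     = 27.94 km

D_f ≈ 27.9 km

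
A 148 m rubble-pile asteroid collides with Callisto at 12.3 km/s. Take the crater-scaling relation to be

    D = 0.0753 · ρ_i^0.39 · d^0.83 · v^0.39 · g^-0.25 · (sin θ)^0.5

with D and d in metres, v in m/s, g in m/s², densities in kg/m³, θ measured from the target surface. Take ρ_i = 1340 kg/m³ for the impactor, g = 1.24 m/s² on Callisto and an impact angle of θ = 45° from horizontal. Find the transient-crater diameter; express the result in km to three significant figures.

In SI units: v = 12300 m/s.
ρ_i^0.39 = 1340^0.39 = 16.58
d^0.83 = 148^0.83 = 63.29
v^0.39 = 12300^0.39 = 39.36
g^-0.25 = 1.24^-0.25 = 0.9476
(sin 45°)^0.5 = 0.7071^0.5 = 0.8409
D = 0.0753 × 16.58 × 63.29 × 39.36 × 0.9476 × 0.8409 = 2478 m
   = 2.478 km

D ≈ 2.48 km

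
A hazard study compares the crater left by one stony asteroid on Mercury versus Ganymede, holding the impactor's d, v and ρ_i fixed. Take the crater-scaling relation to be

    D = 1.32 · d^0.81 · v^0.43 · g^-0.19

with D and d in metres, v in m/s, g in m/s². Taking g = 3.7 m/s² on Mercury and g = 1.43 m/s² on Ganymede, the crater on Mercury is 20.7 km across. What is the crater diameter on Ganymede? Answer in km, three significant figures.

All impactor-dependent factors cancel in the ratio, leaving D_Ganymede/D_Mercury = (g_Ganymede/g_Mercury)^-0.19.
(1.43/3.7)^-0.19 = 0.3865^-0.19 = 1.198
D_Ganymede = 1.198 × 20.7 km = 24.8 km

D ≈ 24.8 km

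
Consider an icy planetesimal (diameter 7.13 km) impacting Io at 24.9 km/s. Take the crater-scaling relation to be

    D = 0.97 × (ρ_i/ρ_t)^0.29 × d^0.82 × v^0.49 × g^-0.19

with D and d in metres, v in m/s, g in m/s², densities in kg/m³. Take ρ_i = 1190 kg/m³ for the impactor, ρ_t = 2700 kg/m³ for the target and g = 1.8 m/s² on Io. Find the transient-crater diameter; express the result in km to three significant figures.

In SI units: d = 7130 m, v = 24900 m/s.
(ρ_i/ρ_t)^0.29 = (1190/2700)^0.29 = 0.7885
d^0.82 = 7130^0.82 = 1444
v^0.49 = 24900^0.49 = 142.6
g^-0.19 = 1.8^-0.19 = 0.8943
D = 0.97 × 0.7885 × 1444 × 142.6 × 0.8943 = 1.408 × 10^5 m
   = 140.8 km

D ≈ 141 km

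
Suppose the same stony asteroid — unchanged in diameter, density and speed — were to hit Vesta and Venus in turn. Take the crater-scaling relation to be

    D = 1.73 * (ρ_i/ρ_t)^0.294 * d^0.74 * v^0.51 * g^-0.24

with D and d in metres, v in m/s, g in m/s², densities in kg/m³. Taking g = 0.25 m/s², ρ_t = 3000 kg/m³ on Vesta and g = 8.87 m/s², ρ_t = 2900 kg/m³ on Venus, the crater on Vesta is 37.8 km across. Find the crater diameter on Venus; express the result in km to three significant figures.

The impactor-only factors (d, v, ρ_i) cancel in the ratio, leaving D_Venus/D_Vesta = (g_Venus/g_Vesta)^-0.24 · (ρ_t,Vesta/ρ_t,Venus)^0.294.
(8.87/0.25)^-0.24 = 35.48^-0.24 = 0.4246
(3000/2900)^0.294 = 1.034^0.294 = 1.010
Ratio = 0.4246 × 1.010 = 0.4288
D_Venus = 0.4288 × 37.8 km = 16.2 km

D ≈ 16.2 km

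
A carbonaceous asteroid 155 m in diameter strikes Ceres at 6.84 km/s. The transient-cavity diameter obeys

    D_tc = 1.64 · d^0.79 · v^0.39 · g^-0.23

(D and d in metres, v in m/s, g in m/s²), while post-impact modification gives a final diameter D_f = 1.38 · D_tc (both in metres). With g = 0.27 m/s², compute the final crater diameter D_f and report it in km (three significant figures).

v = 6840 m/s.
d^0.79 = 155^0.79 = 53.75
v^0.39 = 6840^0.39 = 31.31
g^-0.23 = 0.27^-0.23 = 1.351
D_tc = 1.64 × 53.75 × 31.31 × 1.351 = 3729 m
D_f = 1.38 × 3729 = 5146 m
     = 5.146 km

D_f ≈ 5.15 km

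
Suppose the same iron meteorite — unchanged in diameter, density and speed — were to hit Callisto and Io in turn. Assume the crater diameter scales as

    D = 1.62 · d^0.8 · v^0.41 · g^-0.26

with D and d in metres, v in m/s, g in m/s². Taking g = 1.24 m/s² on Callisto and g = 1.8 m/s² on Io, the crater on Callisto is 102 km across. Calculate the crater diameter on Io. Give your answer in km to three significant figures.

All impactor-dependent factors cancel in the ratio, leaving D_Io/D_Callisto = (g_Io/g_Callisto)^-0.26.
(1.8/1.24)^-0.26 = 1.452^-0.26 = 0.9076
D_Io = 0.9076 × 102 km = 92.6 km

D ≈ 92.6 km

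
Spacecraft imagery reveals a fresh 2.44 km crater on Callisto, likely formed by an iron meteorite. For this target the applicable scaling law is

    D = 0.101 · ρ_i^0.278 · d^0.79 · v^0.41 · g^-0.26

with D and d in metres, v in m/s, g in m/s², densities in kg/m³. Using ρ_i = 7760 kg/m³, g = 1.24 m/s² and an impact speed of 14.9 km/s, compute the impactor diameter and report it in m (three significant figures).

d ≈ 111 m

Rearranging for d: d = [D / (0.101 · 7760^0.278 · 14900^0.41 · 1.24^-0.26)]^(1/0.79).
D = 2440 m.
7760^0.278 = 12.06
14900^0.41 = 51.41
1.24^-0.26 = 0.9456
Denominator = 0.101 × 12.06 × 51.41 × 0.9456 = 59.21
D / 59.21 = 2440 / 59.21 = 41.21
d = 41.21^(1/0.79) = 41.21^1.2658 = 110.7 m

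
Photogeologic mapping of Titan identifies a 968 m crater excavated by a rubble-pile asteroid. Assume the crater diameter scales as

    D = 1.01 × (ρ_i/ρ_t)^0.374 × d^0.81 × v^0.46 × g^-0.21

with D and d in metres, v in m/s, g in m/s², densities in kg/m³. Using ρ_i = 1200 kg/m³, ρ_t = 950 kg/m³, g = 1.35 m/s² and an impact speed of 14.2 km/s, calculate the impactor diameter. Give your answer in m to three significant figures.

d ≈ 20.4 m

Rearranging for d: d = [D / (1.01 · (1200/950)^0.374 · 14200^0.46 · 1.35^-0.21)]^(1/0.81).
(1200/950)^0.374 = 1.091
14200^0.46 = 81.29
1.35^-0.21 = 0.9389
Denominator = 1.01 × 1.091 × 81.29 × 0.9389 = 84.10
D / 84.10 = 968 / 84.10 = 11.51
d = 11.51^(1/0.81) = 11.51^1.2346 = 20.42 m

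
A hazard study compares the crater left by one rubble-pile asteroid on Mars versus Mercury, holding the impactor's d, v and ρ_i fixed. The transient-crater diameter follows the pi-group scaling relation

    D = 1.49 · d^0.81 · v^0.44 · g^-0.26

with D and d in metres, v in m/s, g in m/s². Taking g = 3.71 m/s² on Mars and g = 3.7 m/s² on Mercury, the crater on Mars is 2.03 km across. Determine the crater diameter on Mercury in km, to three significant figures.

D ≈ 2.03 km

All impactor-dependent factors cancel in the ratio, leaving D_Mercury/D_Mars = (g_Mercury/g_Mars)^-0.26.
(3.7/3.71)^-0.26 = 0.9973^-0.26 = 1.001
D_Mercury = 1.001 × 2.03 km = 2.03 km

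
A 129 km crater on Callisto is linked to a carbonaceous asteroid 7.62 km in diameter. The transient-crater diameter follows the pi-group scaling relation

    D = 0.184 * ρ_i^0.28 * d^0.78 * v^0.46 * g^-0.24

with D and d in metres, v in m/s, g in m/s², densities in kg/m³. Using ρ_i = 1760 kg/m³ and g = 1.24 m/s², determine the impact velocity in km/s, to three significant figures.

v ≈ 15.8 km/s

Rearranging for v: v = [D / (0.184 · 1760^0.28 · 7620^0.78 · 1.24^-0.24)]^(1/0.46).
D = 129000 m.
1760^0.28 = 8.105
7620^0.78 = 1066
1.24^-0.24 = 0.9497
Denominator = 0.184 × 8.105 × 1066 × 0.9497 = 1510
D / 1510 = 129000 / 1510 = 85.43
v = 85.43^(1/0.46) = 85.43^2.1739 = 15817 m/s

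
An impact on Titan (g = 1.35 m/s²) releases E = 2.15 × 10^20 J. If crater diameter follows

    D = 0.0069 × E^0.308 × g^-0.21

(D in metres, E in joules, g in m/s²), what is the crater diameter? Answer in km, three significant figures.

E^0.308 = (2.15 × 10^20)^0.308 = 1.830 × 10^6
g^-0.21 = 1.35^-0.21 = 0.9389
D = 0.0069 × 1.830 × 10^6 × 0.9389 = 11855 m
   = 11.86 km

D ≈ 11.9 km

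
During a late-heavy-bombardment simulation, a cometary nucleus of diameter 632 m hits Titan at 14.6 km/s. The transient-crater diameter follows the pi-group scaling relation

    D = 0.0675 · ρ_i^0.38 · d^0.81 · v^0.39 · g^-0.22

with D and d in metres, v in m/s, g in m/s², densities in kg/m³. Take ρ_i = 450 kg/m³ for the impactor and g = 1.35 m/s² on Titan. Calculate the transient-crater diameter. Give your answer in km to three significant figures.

In SI units: v = 14600 m/s.
ρ_i^0.38 = 450^0.38 = 10.19
d^0.81 = 632^0.81 = 185.6
v^0.39 = 14600^0.39 = 42.08
g^-0.22 = 1.35^-0.22 = 0.9361
D = 0.0675 × 10.19 × 185.6 × 42.08 × 0.9361 = 5029 m
   = 5.029 km

D ≈ 5.03 km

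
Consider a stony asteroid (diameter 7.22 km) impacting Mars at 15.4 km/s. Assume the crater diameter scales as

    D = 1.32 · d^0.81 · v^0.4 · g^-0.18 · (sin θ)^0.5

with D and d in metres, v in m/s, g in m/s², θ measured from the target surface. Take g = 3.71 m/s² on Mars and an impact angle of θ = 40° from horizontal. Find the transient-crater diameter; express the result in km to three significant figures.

D ≈ 52.8 km

In SI units: d = 7220 m, v = 15400 m/s.
d^0.81 = 7220^0.81 = 1335
v^0.4 = 15400^0.4 = 47.32
g^-0.18 = 3.71^-0.18 = 0.7898
(sin 40°)^0.5 = 0.6428^0.5 = 0.8017
D = 1.32 × 1335 × 47.32 × 0.7898 × 0.8017 = 52799 m
   = 52.80 km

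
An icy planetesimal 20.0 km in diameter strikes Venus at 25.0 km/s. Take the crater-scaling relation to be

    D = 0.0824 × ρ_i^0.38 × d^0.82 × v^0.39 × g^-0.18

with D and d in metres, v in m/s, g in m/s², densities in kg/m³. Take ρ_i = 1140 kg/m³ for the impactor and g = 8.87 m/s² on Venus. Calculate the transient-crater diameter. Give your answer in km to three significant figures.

D ≈ 141 km

In SI units: d = 20000 m, v = 25000 m/s.
ρ_i^0.38 = 1140^0.38 = 14.51
d^0.82 = 20000^0.82 = 3364
v^0.39 = 25000^0.39 = 51.90
g^-0.18 = 8.87^-0.18 = 0.6751
D = 0.0824 × 14.51 × 3364 × 51.90 × 0.6751 = 1.409 × 10^5 m
   = 140.9 km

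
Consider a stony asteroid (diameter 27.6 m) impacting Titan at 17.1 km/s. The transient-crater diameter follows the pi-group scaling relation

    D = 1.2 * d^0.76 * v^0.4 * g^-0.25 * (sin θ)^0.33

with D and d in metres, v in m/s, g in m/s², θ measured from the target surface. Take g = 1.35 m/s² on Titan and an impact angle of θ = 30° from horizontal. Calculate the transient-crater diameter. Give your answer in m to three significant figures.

D ≈ 544 m

In SI units: v = 17100 m/s.
d^0.76 = 27.6^0.76 = 12.45
v^0.4 = 17100^0.4 = 49.34
g^-0.25 = 1.35^-0.25 = 0.9277
(sin 30°)^0.33 = 0.5000^0.33 = 0.7955
D = 1.2 × 12.45 × 49.34 × 0.9277 × 0.7955 = 544.0 m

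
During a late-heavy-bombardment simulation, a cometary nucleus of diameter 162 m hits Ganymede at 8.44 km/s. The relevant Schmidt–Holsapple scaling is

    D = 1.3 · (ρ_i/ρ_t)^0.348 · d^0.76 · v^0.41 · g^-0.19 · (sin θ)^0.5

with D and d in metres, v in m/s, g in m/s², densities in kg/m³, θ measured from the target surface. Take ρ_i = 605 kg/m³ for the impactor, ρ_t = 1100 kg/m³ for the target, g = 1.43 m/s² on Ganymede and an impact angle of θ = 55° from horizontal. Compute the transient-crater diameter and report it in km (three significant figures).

D ≈ 1.74 km

In SI units: v = 8440 m/s.
(ρ_i/ρ_t)^0.348 = (605/1100)^0.348 = 0.8122
d^0.76 = 162^0.76 = 47.78
v^0.41 = 8440^0.41 = 40.72
g^-0.19 = 1.43^-0.19 = 0.9343
(sin 55°)^0.5 = 0.8192^0.5 = 0.9051
D = 1.3 × 0.8122 × 47.78 × 40.72 × 0.9343 × 0.9051 = 1737 m
   = 1.737 km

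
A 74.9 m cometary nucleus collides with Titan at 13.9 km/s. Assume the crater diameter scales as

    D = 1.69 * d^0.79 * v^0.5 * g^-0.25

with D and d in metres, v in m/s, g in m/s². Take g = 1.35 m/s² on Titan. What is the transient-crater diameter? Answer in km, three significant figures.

D ≈ 5.59 km

In SI units: v = 13900 m/s.
d^0.79 = 74.9^0.79 = 30.26
v^0.5 = 13900^0.5 = 117.9
g^-0.25 = 1.35^-0.25 = 0.9277
D = 1.69 × 30.26 × 117.9 × 0.9277 = 5593 m
   = 5.593 km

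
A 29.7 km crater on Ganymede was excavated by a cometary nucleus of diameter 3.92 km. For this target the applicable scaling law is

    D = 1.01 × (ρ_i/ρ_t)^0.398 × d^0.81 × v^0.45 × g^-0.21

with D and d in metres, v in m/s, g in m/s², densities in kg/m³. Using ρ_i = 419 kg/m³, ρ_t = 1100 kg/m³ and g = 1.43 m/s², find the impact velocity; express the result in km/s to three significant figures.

v ≈ 8.04 km/s

Rearranging for v: v = [D / (1.01 · (419/1100)^0.398 · 3920^0.81 · 1.43^-0.21)]^(1/0.45).
D = 29700 m.
(419/1100)^0.398 = 0.6810
3920^0.81 = 813.9
1.43^-0.21 = 0.9276
Denominator = 1.01 × 0.6810 × 813.9 × 0.9276 = 519.3
D / 519.3 = 29700 / 519.3 = 57.19
v = 57.19^(1/0.45) = 57.19^2.2222 = 8037 m/s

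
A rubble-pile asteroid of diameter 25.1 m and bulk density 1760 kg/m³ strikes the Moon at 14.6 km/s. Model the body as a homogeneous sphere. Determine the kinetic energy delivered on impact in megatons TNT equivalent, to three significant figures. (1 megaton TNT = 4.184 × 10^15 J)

E ≈ 0.371 Mt TNT

v = 14600 m/s.
Mass m = (π/6) ρ d³ = (π/6) × 1760 × (25.1)³ = 1.457 × 10^7 kg
E = ½ m v² = 0.5 × 1.457 × 10^7 × (14600)² = 1.553 × 10^15 J
   = 1.553 × 10^15 / 4.184×10^15 = 0.3712 Mt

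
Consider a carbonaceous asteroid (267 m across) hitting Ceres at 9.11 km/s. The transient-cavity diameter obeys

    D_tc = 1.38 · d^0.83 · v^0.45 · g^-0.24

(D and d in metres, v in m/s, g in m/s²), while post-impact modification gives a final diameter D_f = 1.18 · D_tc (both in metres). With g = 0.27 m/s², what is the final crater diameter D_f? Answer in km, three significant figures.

v = 9110 m/s.
d^0.83 = 267^0.83 = 103.3
v^0.45 = 9110^0.45 = 60.50
g^-0.24 = 0.27^-0.24 = 1.369
D_tc = 1.38 × 103.3 × 60.50 × 1.369 = 11810 m
D_f = 1.18 × 11810 = 13936 m
     = 13.94 km

D_f ≈ 13.9 km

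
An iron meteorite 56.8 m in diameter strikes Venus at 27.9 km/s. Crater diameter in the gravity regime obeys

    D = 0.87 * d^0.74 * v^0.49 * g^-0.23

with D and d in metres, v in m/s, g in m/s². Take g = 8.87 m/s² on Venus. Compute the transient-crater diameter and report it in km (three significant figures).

In SI units: v = 27900 m/s.
d^0.74 = 56.8^0.74 = 19.87
v^0.49 = 27900^0.49 = 150.8
g^-0.23 = 8.87^-0.23 = 0.6053
D = 0.87 × 19.87 × 150.8 × 0.6053 = 1578 m
   = 1.578 km

D ≈ 1.58 km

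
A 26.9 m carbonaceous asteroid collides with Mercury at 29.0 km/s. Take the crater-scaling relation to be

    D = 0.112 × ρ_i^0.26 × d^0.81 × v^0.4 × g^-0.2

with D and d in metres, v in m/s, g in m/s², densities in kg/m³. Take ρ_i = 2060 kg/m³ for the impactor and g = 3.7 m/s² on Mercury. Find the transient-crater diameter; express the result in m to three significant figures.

D ≈ 550 m

In SI units: v = 29000 m/s.
ρ_i^0.26 = 2060^0.26 = 7.271
d^0.81 = 26.9^0.81 = 14.39
v^0.4 = 29000^0.4 = 60.95
g^-0.2 = 3.7^-0.2 = 0.7698
D = 0.112 × 7.271 × 14.39 × 60.95 × 0.7698 = 549.8 m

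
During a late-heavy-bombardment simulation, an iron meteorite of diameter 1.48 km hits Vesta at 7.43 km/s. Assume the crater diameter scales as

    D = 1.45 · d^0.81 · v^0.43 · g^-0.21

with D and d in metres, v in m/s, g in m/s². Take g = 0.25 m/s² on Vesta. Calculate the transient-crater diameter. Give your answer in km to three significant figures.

D ≈ 33.1 km

In SI units: d = 1480 m, v = 7430 m/s.
d^0.81 = 1480^0.81 = 369.8
v^0.43 = 7430^0.43 = 46.19
g^-0.21 = 0.25^-0.21 = 1.338
D = 1.45 × 369.8 × 46.19 × 1.338 = 33139 m
   = 33.14 km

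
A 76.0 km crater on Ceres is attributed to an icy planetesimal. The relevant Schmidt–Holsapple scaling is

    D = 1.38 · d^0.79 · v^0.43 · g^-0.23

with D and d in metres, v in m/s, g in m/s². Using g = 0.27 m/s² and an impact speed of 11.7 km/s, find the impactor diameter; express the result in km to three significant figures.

Rearranging for d: d = [D / (1.38 · 11700^0.43 · 0.27^-0.23)]^(1/0.79).
D = 76000 m.
11700^0.43 = 56.15
0.27^-0.23 = 1.351
Denominator = 1.38 × 56.15 × 1.351 = 104.7
D / 104.7 = 76000 / 104.7 = 725.9
d = 725.9^(1/0.79) = 725.9^1.2658 = 4181 m

d ≈ 4.18 km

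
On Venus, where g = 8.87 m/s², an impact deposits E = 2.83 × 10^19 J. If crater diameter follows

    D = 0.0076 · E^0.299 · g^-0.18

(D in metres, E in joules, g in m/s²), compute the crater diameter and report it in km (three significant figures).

D ≈ 3.36 km

E^0.299 = (2.83 × 10^19)^0.299 = 6.548 × 10^5
g^-0.18 = 8.87^-0.18 = 0.6751
D = 0.0076 × 6.548 × 10^5 × 0.6751 = 3360 m
   = 3.360 km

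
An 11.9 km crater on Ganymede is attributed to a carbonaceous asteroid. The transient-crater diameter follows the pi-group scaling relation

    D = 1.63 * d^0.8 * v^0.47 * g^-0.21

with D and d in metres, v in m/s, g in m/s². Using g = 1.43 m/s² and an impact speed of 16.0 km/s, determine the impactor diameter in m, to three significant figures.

Rearranging for d: d = [D / (1.63 · 16000^0.47 · 1.43^-0.21)]^(1/0.8).
D = 11900 m.
16000^0.47 = 94.61
1.43^-0.21 = 0.9276
Denominator = 1.63 × 94.61 × 0.9276 = 143.0
D / 143.0 = 11900 / 143.0 = 83.22
d = 83.22^(1/0.8) = 83.22^1.25 = 251.4 m

d ≈ 251 m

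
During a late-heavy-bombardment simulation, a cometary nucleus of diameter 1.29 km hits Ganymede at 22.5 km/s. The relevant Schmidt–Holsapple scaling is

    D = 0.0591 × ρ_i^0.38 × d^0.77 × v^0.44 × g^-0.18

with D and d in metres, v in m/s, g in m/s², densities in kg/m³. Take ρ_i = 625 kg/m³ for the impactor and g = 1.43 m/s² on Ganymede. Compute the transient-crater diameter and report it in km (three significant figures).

In SI units: d = 1290 m, v = 22500 m/s.
ρ_i^0.38 = 625^0.38 = 11.55
d^0.77 = 1290^0.77 = 248.4
v^0.44 = 22500^0.44 = 82.22
g^-0.18 = 1.43^-0.18 = 0.9376
D = 0.0591 × 11.55 × 248.4 × 82.22 × 0.9376 = 13071 m
   = 13.07 km

D ≈ 13.1 km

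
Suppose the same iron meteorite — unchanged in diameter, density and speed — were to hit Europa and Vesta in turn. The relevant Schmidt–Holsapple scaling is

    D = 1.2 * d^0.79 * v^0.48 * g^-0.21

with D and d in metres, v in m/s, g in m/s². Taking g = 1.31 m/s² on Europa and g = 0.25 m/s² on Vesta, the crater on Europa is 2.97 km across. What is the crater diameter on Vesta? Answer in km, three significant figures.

D ≈ 4.21 km

All impactor-dependent factors cancel in the ratio, leaving D_Vesta/D_Europa = (g_Vesta/g_Europa)^-0.21.
(0.25/1.31)^-0.21 = 0.1908^-0.21 = 1.416
D_Vesta = 1.416 × 2.97 km = 4.21 km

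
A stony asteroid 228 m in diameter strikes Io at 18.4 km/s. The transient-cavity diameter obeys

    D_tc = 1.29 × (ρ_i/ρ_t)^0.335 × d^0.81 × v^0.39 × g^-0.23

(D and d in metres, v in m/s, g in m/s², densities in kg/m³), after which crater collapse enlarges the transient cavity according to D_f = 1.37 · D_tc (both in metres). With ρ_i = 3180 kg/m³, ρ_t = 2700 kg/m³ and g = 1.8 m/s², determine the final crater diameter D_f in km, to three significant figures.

v = 18400 m/s.
(ρ_i/ρ_t)^0.335 = (3180/2700)^0.335 = 1.056
d^0.81 = 228^0.81 = 81.27
v^0.39 = 18400^0.39 = 46.06
g^-0.23 = 1.8^-0.23 = 0.8735
D_tc = 1.29 × 1.056 × 81.27 × 46.06 × 0.8735 = 4454 m
D_f = 1.37 × 4454 = 6102 m
     = 6.102 km

D_f ≈ 6.10 km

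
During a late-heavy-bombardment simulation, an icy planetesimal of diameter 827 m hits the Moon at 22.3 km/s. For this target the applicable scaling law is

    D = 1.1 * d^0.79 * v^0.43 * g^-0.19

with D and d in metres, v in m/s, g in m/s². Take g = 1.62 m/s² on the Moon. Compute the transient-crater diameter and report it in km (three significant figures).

D ≈ 15.0 km

In SI units: v = 22300 m/s.
d^0.79 = 827^0.79 = 201.8
v^0.43 = 22300^0.43 = 74.09
g^-0.19 = 1.62^-0.19 = 0.9124
D = 1.1 × 201.8 × 74.09 × 0.9124 = 15006 m
   = 15.01 km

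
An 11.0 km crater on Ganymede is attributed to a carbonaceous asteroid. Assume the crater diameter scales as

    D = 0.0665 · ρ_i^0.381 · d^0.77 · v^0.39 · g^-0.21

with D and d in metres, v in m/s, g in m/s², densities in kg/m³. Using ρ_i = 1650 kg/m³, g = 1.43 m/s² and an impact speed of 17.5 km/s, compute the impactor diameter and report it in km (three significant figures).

d ≈ 1.20 km

Rearranging for d: d = [D / (0.0665 · 1650^0.381 · 17500^0.39 · 1.43^-0.21)]^(1/0.77).
D = 11000 m.
1650^0.381 = 16.82
17500^0.39 = 45.16
1.43^-0.21 = 0.9276
Denominator = 0.0665 × 16.82 × 45.16 × 0.9276 = 46.86
D / 46.86 = 11000 / 46.86 = 234.7
d = 234.7^(1/0.77) = 234.7^1.2987 = 1198 m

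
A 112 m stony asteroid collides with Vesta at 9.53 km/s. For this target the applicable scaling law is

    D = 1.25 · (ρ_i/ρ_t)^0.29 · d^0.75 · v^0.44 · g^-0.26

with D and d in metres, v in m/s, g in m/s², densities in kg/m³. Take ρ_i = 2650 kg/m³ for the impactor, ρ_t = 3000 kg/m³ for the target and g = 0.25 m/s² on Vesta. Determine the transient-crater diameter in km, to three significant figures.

In SI units: v = 9530 m/s.
(ρ_i/ρ_t)^0.29 = (2650/3000)^0.29 = 0.9647
d^0.75 = 112^0.75 = 34.43
v^0.44 = 9530^0.44 = 56.34
g^-0.26 = 0.25^-0.26 = 1.434
D = 1.25 × 0.9647 × 34.43 × 56.34 × 1.434 = 3354 m
   = 3.354 km

D ≈ 3.35 km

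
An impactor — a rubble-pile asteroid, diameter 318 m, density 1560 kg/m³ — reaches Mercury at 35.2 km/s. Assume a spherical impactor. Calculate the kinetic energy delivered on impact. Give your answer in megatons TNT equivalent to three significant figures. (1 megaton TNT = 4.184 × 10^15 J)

v = 35200 m/s.
Mass m = (π/6) ρ d³ = (π/6) × 1560 × (318)³ = 2.627 × 10^10 kg
E = ½ m v² = 0.5 × 2.627 × 10^10 × (35200)² = 1.627 × 10^19 J
   = 1.627 × 10^19 / 4.184×10^15 = 3889 Mt

E ≈ 3890 Mt TNT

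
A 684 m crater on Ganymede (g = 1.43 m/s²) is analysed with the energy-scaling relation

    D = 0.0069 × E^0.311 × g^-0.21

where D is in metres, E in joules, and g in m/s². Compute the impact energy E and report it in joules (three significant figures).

Rearranging: E = [D / (0.0069 · g^-0.21)]^(1/0.311).
g^-0.21 = 1.43^-0.21 = 0.9276
D / (0.0069 × 0.9276) = 684 / (6.400 × 10^-3) = 1.069 × 10^5
E = (1.069 × 10^5)^3.2154 = 1.480 × 10^16 J

E ≈ 1.48 × 10^16 J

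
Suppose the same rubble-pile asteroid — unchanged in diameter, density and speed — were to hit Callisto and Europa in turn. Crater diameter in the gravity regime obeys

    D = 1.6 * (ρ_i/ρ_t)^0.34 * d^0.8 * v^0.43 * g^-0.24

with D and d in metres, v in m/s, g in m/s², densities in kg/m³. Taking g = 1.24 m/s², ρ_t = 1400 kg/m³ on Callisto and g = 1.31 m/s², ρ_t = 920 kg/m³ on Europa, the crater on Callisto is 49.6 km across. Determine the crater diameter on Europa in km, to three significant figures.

D ≈ 56.5 km

The impactor-only factors (d, v, ρ_i) cancel in the ratio, leaving D_Europa/D_Callisto = (g_Europa/g_Callisto)^-0.24 · (ρ_t,Callisto/ρ_t,Europa)^0.34.
(1.31/1.24)^-0.24 = 1.056^-0.24 = 0.9870
(1400/920)^0.34 = 1.522^0.34 = 1.154
Ratio = 0.9870 × 1.154 = 1.139
D_Europa = 1.139 × 49.6 km = 56.5 km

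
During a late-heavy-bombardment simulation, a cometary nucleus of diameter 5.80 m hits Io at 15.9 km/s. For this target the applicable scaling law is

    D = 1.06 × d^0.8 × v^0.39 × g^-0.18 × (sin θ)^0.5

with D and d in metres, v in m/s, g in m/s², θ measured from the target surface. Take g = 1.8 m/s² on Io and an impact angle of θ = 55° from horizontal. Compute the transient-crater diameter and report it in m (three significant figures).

In SI units: v = 15900 m/s.
d^0.8 = 5.8^0.8 = 4.081
v^0.39 = 15900^0.39 = 43.51
g^-0.18 = 1.8^-0.18 = 0.8996
(sin 55°)^0.5 = 0.8192^0.5 = 0.9051
D = 1.06 × 4.081 × 43.51 × 0.8996 × 0.9051 = 153.3 m

D ≈ 153 m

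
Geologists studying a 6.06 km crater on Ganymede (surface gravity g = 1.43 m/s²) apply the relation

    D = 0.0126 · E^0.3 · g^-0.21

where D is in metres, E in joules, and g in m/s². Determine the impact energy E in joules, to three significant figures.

E ≈ 1.12 × 10^19 J

Rearranging: E = [D / (0.0126 · g^-0.21)]^(1/0.3).
D = 6060 m.
g^-0.21 = 1.43^-0.21 = 0.9276
D / (0.0126 × 0.9276) = 6060 / (0.01169) = 5.184 × 10^5
E = (5.184 × 10^5)^3.3333 = 1.119 × 10^19 J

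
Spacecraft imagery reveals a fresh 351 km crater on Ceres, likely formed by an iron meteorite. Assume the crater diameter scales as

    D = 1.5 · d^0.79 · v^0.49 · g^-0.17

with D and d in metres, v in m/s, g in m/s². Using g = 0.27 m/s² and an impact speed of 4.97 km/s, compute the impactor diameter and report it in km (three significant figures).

d ≈ 24.1 km

Rearranging for d: d = [D / (1.5 · 4970^0.49 · 0.27^-0.17)]^(1/0.79).
D = 351000 m.
4970^0.49 = 64.75
0.27^-0.17 = 1.249
Denominator = 1.5 × 64.75 × 1.249 = 121.3
D / 121.3 = 351000 / 121.3 = 2894
d = 2894^(1/0.79) = 2894^1.2658 = 24075 m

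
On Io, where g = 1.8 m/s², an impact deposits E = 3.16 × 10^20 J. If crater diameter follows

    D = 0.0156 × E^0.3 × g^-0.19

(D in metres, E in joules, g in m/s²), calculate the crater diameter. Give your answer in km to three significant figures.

E^0.3 = (3.16 × 10^20)^0.3 = 1.412 × 10^6
g^-0.19 = 1.8^-0.19 = 0.8943
D = 0.0156 × 1.412 × 10^6 × 0.8943 = 19699 m
   = 19.70 km

D ≈ 19.7 km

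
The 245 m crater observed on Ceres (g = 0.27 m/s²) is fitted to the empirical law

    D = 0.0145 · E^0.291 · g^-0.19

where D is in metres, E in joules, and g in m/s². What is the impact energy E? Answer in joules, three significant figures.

Rearranging: E = [D / (0.0145 · g^-0.19)]^(1/0.291).
g^-0.19 = 0.27^-0.19 = 1.282
D / (0.0145 × 1.282) = 245 / (0.01859) = 1.318 × 10^4
E = (1.318 × 10^4)^3.4364 = 1.438 × 10^14 J

E ≈ 1.44 × 10^14 J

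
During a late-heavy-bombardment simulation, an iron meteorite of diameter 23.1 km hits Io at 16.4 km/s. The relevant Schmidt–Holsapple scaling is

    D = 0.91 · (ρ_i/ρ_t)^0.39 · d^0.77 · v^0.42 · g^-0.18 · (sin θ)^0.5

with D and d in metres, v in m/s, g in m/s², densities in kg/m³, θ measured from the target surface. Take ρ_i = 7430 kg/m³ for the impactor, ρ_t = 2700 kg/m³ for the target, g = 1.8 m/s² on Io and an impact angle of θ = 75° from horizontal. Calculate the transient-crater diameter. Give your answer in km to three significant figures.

In SI units: d = 23100 m, v = 16400 m/s.
(ρ_i/ρ_t)^0.39 = (7430/2700)^0.39 = 1.484
d^0.77 = 23100^0.77 = 2291
v^0.42 = 16400^0.42 = 58.92
g^-0.18 = 1.8^-0.18 = 0.8996
(sin 75°)^0.5 = 0.9659^0.5 = 0.9828
D = 0.91 × 1.484 × 2291 × 58.92 × 0.8996 × 0.9828 = 1.612 × 10^5 m
   = 161.2 km

D ≈ 161 km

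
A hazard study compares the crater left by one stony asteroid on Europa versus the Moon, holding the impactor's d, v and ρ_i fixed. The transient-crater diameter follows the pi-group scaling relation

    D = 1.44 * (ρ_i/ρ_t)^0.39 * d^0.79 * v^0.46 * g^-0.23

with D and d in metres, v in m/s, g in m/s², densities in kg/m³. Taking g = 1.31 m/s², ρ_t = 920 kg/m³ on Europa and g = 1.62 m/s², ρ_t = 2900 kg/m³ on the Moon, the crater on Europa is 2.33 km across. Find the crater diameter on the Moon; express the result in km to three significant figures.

The impactor-only factors (d, v, ρ_i) cancel in the ratio, leaving D_Moon/D_Europa = (g_Moon/g_Europa)^-0.23 · (ρ_t,Europa/ρ_t,Moon)^0.39.
(1.62/1.31)^-0.23 = 1.237^-0.23 = 0.9523
(920/2900)^0.39 = 0.3172^0.39 = 0.6390
Ratio = 0.9523 × 0.6390 = 0.6085
D_Moon = 0.6085 × 2.33 km = 1.42 km

D ≈ 1.42 km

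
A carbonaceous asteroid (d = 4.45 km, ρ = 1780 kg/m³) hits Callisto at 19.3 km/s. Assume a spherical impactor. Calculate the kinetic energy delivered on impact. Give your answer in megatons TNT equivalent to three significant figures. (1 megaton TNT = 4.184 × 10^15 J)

d = 4450 m; v = 19300 m/s.
Mass m = (π/6) ρ d³ = (π/6) × 1780 × (4450)³ = 8.213 × 10^13 kg
E = ½ m v² = 0.5 × 8.213 × 10^13 × (19300)² = 1.530 × 10^22 J
   = 1.530 × 10^22 / 4.184×10^15 = 3.657 × 10^6 Mt

E ≈ 3.66 × 10^6 Mt TNT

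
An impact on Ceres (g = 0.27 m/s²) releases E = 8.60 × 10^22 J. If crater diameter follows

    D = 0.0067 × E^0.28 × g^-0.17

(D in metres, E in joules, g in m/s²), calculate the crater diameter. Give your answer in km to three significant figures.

D ≈ 22.1 km

E^0.28 = (8.60 × 10^22)^0.28 = 2.640 × 10^6
g^-0.17 = 0.27^-0.17 = 1.249
D = 0.0067 × 2.640 × 10^6 × 1.249 = 22092 m
   = 22.09 km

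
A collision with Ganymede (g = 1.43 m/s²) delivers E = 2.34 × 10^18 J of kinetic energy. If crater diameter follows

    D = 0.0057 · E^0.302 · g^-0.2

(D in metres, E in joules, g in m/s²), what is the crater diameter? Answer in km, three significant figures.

E^0.302 = (2.34 × 10^18)^0.302 = 3.528 × 10^5
g^-0.2 = 1.43^-0.2 = 0.9310
D = 0.0057 × 3.528 × 10^5 × 0.9310 = 1872 m
   = 1.872 km

D ≈ 1.87 km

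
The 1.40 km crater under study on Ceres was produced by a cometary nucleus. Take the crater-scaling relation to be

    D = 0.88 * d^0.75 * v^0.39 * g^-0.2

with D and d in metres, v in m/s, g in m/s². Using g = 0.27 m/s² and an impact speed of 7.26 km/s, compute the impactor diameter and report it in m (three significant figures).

Rearranging for d: d = [D / (0.88 · 7260^0.39 · 0.27^-0.2)]^(1/0.75).
D = 1400 m.
7260^0.39 = 32.05
0.27^-0.2 = 1.299
Denominator = 0.88 × 32.05 × 1.299 = 36.64
D / 36.64 = 1400 / 36.64 = 38.21
d = 38.21^(1/0.75) = 38.21^1.3333 = 128.7 m

d ≈ 129 m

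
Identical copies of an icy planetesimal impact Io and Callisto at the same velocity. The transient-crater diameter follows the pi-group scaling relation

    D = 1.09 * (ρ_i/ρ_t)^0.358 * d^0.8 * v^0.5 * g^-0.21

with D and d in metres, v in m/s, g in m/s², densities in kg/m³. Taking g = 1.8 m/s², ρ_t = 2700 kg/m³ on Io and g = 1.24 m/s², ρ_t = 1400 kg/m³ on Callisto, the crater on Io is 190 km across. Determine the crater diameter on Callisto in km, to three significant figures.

The impactor-only factors (d, v, ρ_i) cancel in the ratio, leaving D_Callisto/D_Io = (g_Callisto/g_Io)^-0.21 · (ρ_t,Io/ρ_t,Callisto)^0.358.
(1.24/1.8)^-0.21 = 0.6889^-0.21 = 1.081
(2700/1400)^0.358 = 1.929^0.358 = 1.265
Ratio = 1.081 × 1.265 = 1.367
D_Callisto = 1.367 × 190 km = 260 km

D ≈ 260 km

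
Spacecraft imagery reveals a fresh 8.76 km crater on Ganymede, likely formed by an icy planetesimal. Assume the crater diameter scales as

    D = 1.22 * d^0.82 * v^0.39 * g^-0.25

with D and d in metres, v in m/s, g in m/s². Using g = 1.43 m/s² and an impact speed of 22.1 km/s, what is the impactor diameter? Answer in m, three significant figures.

d ≈ 483 m

Rearranging for d: d = [D / (1.22 · 22100^0.39 · 1.43^-0.25)]^(1/0.82).
D = 8760 m.
22100^0.39 = 49.47
1.43^-0.25 = 0.9145
Denominator = 1.22 × 49.47 × 0.9145 = 55.19
D / 55.19 = 8760 / 55.19 = 158.7
d = 158.7^(1/0.82) = 158.7^1.2195 = 482.6 m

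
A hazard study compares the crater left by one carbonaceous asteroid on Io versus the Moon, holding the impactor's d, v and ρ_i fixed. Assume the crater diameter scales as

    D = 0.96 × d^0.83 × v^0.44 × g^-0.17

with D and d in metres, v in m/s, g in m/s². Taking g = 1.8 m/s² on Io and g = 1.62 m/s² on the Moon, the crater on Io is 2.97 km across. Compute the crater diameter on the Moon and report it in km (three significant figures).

All impactor-dependent factors cancel in the ratio, leaving D_Moon/D_Io = (g_Moon/g_Io)^-0.17.
(1.62/1.8)^-0.17 = 0.9000^-0.17 = 1.018
D_Moon = 1.018 × 2.97 km = 3.02 km

D ≈ 3.02 km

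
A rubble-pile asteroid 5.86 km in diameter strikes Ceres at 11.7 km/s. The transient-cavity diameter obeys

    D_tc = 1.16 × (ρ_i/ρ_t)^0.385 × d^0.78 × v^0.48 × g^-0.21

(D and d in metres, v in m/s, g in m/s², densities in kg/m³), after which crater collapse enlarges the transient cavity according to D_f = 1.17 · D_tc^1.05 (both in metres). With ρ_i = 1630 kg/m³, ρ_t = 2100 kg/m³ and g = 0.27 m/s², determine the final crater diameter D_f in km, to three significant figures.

D_f ≈ 225 km

In SI: d = 5860 m, v = 11700 m/s.
(ρ_i/ρ_t)^0.385 = (1630/2100)^0.385 = 0.9071
d^0.78 = 5860^0.78 = 868.9
v^0.48 = 11700^0.48 = 89.69
g^-0.21 = 0.27^-0.21 = 1.316
D_tc = 1.16 × 0.9071 × 868.9 × 89.69 × 1.316 = 1.079 × 10^5 m
D_f = 1.17 × (1.079 × 10^5)^1.05 = 2.254 × 10^5 m
     = 225.4 km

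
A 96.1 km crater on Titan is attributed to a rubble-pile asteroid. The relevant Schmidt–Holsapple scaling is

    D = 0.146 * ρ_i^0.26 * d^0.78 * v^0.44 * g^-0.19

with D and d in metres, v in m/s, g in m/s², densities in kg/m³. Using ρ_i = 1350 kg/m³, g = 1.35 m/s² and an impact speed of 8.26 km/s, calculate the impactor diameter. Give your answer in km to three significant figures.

Rearranging for d: d = [D / (0.146 · 1350^0.26 · 8260^0.44 · 1.35^-0.19)]^(1/0.78).
D = 96100 m.
1350^0.26 = 6.515
8260^0.44 = 52.90
1.35^-0.19 = 0.9446
Denominator = 0.146 × 6.515 × 52.90 × 0.9446 = 47.53
D / 47.53 = 96100 / 47.53 = 2022
d = 2022^(1/0.78) = 2022^1.2821 = 17312 m

d ≈ 17.3 km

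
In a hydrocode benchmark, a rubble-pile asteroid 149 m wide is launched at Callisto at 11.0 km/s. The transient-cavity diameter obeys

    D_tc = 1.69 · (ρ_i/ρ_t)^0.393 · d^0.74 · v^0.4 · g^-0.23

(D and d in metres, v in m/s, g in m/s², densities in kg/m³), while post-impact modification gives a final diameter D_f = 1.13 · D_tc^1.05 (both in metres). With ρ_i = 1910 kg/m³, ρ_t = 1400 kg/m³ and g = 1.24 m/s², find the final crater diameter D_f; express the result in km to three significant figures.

D_f ≈ 5.15 km

v = 11000 m/s.
(ρ_i/ρ_t)^0.393 = (1910/1400)^0.393 = 1.130
d^0.74 = 149^0.74 = 40.57
v^0.4 = 11000^0.4 = 41.36
g^-0.23 = 1.24^-0.23 = 0.9517
D_tc = 1.69 × 1.130 × 40.57 × 41.36 × 0.9517 = 3050 m
D_f = 1.13 × (3050)^1.05 = 5147 m
     = 5.147 km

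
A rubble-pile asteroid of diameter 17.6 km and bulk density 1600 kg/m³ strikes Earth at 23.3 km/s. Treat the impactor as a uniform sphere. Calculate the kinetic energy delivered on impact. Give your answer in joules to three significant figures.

d = 17600 m; v = 23300 m/s.
Mass m = (π/6) ρ d³ = (π/6) × 1600 × (17600)³ = 4.567 × 10^15 kg
E = ½ m v² = 0.5 × 4.567 × 10^15 × (23300)² = 1.240 × 10^24 J

E ≈ 1.24 × 10^24 J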